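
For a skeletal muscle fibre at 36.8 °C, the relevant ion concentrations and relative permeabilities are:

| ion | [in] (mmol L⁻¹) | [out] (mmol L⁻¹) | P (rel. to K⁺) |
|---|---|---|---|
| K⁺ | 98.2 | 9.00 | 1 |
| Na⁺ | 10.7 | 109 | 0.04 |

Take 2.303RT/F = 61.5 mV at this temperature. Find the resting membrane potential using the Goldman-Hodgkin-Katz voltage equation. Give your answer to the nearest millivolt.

-53 mV

Vm = 61.5 · log₁₀[(Σ P·[cation]ₒ + Σ P·[anion]ᵢ) / (Σ P·[cation]ᵢ + Σ P·[anion]ₒ)]
Numerator = 1×9.00 + 0.04×109 = 13.36
Denominator = 1×98.2 + 0.04×10.7 = 98.63
Vm = 61.5 · log₁₀(0.13546) = 61.5 × (-0.8682) = -53.39 mV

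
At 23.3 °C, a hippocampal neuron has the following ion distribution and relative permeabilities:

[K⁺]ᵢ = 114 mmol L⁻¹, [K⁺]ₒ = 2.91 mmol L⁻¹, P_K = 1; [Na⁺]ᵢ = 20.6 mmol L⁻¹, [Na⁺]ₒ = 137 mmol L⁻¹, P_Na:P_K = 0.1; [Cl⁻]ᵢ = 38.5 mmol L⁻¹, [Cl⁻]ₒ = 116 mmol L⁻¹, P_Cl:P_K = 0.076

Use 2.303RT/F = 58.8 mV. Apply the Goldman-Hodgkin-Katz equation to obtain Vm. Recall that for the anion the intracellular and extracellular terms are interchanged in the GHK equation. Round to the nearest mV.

Vm = 58.8 · log₁₀[(Σ P·[cation]ₒ + Σ P·[anion]ᵢ) / (Σ P·[cation]ᵢ + Σ P·[anion]ₒ)]
Numerator = 1×2.91 + 0.1×137 + 0.076×38.5 = 19.54
Denominator = 1×114 + 0.1×20.6 + 0.076×116 = 124.9
Vm = 58.8 · log₁₀(0.15644) = 58.8 × (-0.8056) = -47.37 mV

-47 mV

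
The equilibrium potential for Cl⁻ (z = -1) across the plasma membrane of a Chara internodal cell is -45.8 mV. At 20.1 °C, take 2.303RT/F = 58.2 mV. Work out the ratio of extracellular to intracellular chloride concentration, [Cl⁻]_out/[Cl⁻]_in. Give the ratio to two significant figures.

log₁₀([out]/[in]) = E·z/(58.2) = -45.8 × -1 / 58.2 = 0.7869
[out]/[in] = 10^(0.7869) = 6.123

6.1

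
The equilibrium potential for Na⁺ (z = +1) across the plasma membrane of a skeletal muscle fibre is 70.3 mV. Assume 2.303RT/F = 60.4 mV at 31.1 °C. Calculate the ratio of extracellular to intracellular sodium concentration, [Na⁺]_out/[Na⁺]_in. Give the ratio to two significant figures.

log₁₀([out]/[in]) = E·z/(60.4) = 70.3 × 1 / 60.4 = 1.1639
[out]/[in] = 10^(1.1639) = 14.59

15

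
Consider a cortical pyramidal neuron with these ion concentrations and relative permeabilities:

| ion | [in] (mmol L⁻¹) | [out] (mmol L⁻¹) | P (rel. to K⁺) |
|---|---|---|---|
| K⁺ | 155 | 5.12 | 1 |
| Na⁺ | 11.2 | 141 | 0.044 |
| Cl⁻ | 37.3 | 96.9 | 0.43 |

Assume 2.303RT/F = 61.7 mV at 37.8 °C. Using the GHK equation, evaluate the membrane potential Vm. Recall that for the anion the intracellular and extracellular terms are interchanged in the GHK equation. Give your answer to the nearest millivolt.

Vm = 61.7 · log₁₀[(Σ P·[cation]ₒ + Σ P·[anion]ᵢ) / (Σ P·[cation]ᵢ + Σ P·[anion]ₒ)]
Numerator = 1×5.12 + 0.044×141 + 0.43×37.3 = 27.36
Denominator = 1×155 + 0.044×11.2 + 0.43×96.9 = 197.2
Vm = 61.7 · log₁₀(0.13879) = 61.7 × (-0.8577) = -52.92 mV

-53 mV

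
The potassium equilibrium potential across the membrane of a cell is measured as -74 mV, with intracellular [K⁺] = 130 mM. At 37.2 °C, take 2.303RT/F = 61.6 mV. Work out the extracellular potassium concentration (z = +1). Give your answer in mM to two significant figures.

Nernst: E = (61.6/1) · log₁₀([out]/[in]), so log₁₀([out]/[in]) = -74.0 × 1 / 61.6 = -1.2013.
[out]/[in] = 10^(-1.2013) = 0.06291.
[out] = 0.06291 × 130 = 8.178 mM.

8.2 mM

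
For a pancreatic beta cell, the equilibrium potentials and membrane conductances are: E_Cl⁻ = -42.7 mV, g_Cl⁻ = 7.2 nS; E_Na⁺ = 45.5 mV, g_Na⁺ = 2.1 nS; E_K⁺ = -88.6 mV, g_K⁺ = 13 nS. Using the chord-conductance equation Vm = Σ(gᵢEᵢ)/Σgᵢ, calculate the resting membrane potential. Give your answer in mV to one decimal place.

-61.2 mV

Σ gᵢEᵢ = 7.2·(-42.7) + 2.1·(45.5) + 13·(-88.6) = -1363.69
Σ gᵢ = 7.2 + 2.1 + 13 = 22.3
Vm = -1363.69 / 22.3 = -61.15 mV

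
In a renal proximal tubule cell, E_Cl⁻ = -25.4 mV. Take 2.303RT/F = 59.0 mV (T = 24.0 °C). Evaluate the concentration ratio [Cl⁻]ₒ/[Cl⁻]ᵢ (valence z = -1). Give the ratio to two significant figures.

log₁₀([out]/[in]) = E·z/(59.0) = -25.4 × -1 / 59.0 = 0.4305
[out]/[in] = 10^(0.4305) = 2.695

2.7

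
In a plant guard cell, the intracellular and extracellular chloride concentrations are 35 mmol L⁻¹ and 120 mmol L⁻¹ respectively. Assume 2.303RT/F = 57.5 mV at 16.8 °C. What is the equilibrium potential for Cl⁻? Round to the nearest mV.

-31 mV

E = (57.5/z) · log₁₀([Cl⁻]_out/[Cl⁻]_in) with z = -1.
For an anion, dividing by z = -1 reverses the sign.
= (57.5/-1) · log₁₀(120/35) = -57.50 · log₁₀(3.429)
= -57.50 · (0.5351) = -30.77 mV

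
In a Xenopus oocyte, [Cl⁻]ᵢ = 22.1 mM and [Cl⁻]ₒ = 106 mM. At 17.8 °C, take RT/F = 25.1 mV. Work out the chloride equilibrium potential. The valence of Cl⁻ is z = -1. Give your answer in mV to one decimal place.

E = (25.1/z) · ln([Cl⁻]_out/[Cl⁻]_in) with z = -1.
For an anion, dividing by z = -1 reverses the sign.
= (25.1/-1) · ln(106/22.1) = -25.10 · ln(4.796)
= -25.10 · (1.5679) = -39.35 mV

-39.4 mV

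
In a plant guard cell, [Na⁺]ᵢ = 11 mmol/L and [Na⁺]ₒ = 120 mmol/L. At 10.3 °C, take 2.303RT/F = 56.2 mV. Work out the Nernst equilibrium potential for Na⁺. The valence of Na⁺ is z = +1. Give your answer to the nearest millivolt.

E = (56.2/z) · log₁₀([Na⁺]_out/[Na⁺]_in) with z = +1.
= (56.2/1) · log₁₀(120/11) = 56.20 · log₁₀(10.91)
= 56.20 · (1.0378) = 58.32 mV

58 mV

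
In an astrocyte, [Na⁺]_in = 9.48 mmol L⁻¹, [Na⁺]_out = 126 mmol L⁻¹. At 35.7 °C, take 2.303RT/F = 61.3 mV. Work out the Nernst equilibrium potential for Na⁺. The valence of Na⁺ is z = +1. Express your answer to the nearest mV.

E = (61.3/z) · log₁₀([Na⁺]_out/[Na⁺]_in) with z = +1.
= (61.3/1) · log₁₀(126/9.48) = 61.30 · log₁₀(13.29)
= 61.30 · (1.1236) = 68.87 mV

69 mV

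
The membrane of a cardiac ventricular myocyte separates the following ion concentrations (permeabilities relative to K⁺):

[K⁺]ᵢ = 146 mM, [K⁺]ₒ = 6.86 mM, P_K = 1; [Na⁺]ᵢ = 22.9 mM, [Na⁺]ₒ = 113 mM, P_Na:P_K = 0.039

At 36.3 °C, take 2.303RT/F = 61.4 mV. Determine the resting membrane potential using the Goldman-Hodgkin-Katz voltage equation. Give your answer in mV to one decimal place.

Vm = 61.4 · log₁₀[(Σ P·[cation]ₒ + Σ P·[anion]ᵢ) / (Σ P·[cation]ᵢ + Σ P·[anion]ₒ)]
Numerator = 1×6.86 + 0.039×113 = 11.27
Denominator = 1×146 + 0.039×22.9 = 146.9
Vm = 61.4 · log₁₀(0.076702) = 61.4 × (-1.1152) = -68.47 mV

-68.5 mV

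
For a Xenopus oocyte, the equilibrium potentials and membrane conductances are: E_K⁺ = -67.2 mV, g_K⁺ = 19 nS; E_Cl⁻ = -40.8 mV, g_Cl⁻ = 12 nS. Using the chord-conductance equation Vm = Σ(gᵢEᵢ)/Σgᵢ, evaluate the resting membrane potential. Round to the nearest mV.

-57 mV

Σ gᵢEᵢ = 19·(-67.2) + 12·(-40.8) = -1766.40
Σ gᵢ = 19 + 12 = 31
Vm = -1766.40 / 31 = -56.98 mV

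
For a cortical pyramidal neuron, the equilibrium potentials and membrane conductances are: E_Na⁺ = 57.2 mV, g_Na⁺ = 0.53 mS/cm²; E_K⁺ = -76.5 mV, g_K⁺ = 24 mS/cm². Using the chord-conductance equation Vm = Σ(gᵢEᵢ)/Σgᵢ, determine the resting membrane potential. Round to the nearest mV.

Σ gᵢEᵢ = 0.53·(57.2) + 24·(-76.5) = -1805.68
Σ gᵢ = 0.53 + 24 = 24.53
Vm = -1805.68 / 24.53 = -73.61 mV

-74 mV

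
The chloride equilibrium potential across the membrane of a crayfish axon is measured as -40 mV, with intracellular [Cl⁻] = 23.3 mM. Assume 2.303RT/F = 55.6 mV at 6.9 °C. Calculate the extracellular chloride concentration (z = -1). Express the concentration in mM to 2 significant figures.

120 mM

Nernst: E = (55.6/-1) · log₁₀([out]/[in]), so log₁₀([out]/[in]) = -40.0 × -1 / 55.6 = 0.7194.
[out]/[in] = 10^(0.7194) = 5.241.
[out] = 5.241 × 23.3 = 122.1 mM.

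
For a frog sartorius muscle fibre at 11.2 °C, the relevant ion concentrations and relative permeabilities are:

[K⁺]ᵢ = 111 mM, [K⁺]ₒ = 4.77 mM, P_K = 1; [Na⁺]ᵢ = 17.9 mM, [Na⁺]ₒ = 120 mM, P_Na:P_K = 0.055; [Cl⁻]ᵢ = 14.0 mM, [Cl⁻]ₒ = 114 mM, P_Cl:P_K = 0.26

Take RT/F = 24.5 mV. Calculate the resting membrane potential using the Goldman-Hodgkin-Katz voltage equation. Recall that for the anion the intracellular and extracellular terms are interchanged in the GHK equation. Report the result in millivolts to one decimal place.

Vm = 24.5 · ln[(Σ P·[cation]ₒ + Σ P·[anion]ᵢ) / (Σ P·[cation]ᵢ + Σ P·[anion]ₒ)]
Numerator = 1×4.77 + 0.055×120 + 0.26×14.0 = 15.01
Denominator = 1×111 + 0.055×17.9 + 0.26×114 = 141.6
Vm = 24.5 · ln(0.10598) = 24.5 × (-2.2445) = -54.99 mV

-55.0 mV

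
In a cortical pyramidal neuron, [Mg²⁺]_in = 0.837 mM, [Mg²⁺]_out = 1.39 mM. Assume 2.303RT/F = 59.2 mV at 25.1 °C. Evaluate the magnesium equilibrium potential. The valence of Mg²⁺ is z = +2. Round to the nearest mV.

7 mV

E = (59.2/z) · log₁₀([Mg²⁺]_out/[Mg²⁺]_in) with z = +2.
= (59.2/2) · log₁₀(1.39/0.837) = 29.60 · log₁₀(1.661)
= 29.60 · (0.2203) = 6.52 mV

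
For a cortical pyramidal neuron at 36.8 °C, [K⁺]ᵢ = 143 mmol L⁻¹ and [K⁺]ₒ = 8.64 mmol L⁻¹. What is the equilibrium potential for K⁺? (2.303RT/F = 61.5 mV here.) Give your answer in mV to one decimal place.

-75.0 mV

E = (61.5/z) · log₁₀([K⁺]_out/[K⁺]_in) with z = +1.
= (61.5/1) · log₁₀(8.64/143) = 61.50 · log₁₀(0.06042)
= 61.50 · (-1.2188) = -74.96 mV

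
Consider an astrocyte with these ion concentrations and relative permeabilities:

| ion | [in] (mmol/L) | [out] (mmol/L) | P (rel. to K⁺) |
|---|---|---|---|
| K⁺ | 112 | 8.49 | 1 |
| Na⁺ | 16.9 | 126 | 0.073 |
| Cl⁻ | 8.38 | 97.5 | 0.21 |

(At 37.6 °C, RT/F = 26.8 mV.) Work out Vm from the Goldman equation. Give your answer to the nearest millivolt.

Vm = 26.8 · ln[(Σ P·[cation]ₒ + Σ P·[anion]ᵢ) / (Σ P·[cation]ᵢ + Σ P·[anion]ₒ)]
Numerator = 1×8.49 + 0.073×126 + 0.21×8.38 = 19.45
Denominator = 1×112 + 0.073×16.9 + 0.21×97.5 = 133.7
Vm = 26.8 · ln(0.14545) = 26.8 × (-1.9279) = -51.67 mV

-52 mV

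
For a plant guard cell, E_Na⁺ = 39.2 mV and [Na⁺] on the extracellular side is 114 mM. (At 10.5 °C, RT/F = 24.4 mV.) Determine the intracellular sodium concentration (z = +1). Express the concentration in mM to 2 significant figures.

Nernst: E = (24.4/1) · ln([out]/[in]), so ln([out]/[in]) = 39.2 × 1 / 24.4 = 1.6066.
[out]/[in] = e^(1.6066) = 4.986.
[in] = 114 / 4.986 = 22.87 mM.

23 mM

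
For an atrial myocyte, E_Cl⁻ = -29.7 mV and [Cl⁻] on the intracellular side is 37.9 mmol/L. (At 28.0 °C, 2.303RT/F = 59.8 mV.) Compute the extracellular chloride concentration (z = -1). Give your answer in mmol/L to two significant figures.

120 mmol/L

Nernst: E = (59.8/-1) · log₁₀([out]/[in]), so log₁₀([out]/[in]) = -29.7 × -1 / 59.8 = 0.4967.
[out]/[in] = 10^(0.4967) = 3.138.
[out] = 3.138 × 37.9 = 118.9 mmol/L.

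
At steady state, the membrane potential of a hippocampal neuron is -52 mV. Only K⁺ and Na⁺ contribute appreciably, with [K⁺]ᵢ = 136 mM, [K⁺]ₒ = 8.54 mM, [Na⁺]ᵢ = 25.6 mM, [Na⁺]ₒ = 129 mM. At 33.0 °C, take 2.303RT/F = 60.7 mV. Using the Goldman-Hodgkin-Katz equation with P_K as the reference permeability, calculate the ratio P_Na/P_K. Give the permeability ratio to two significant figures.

Let α = P_Na/P_K. GHK: Vm = 60.7·log₁₀[(Kₒ + α·Naₒ)/(Kᵢ + α·Naᵢ)].
10^(Vm/60.7) = 10^(-52.0/60.7) = 0.1391
So 0.1391·(Kᵢ + α·Naᵢ) = Kₒ + α·Naₒ → α = (0.1391·136.0 − 8.54) / (129.0 − 0.1391·25.6)
α = (18.92 − 8.54) / (129.0 − 3.561) = 10.38/125.4 = 0.08273

0.083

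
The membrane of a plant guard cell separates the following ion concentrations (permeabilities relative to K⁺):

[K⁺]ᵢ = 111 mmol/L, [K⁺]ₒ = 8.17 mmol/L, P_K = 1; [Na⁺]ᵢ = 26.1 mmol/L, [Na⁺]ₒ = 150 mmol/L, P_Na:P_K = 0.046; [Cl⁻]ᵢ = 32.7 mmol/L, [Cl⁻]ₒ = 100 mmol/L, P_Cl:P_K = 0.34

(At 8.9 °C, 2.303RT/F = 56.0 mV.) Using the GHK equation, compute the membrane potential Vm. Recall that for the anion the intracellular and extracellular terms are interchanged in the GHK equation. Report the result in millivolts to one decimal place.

-41.8 mV

Vm = 56.0 · log₁₀[(Σ P·[cation]ₒ + Σ P·[anion]ᵢ) / (Σ P·[cation]ᵢ + Σ P·[anion]ₒ)]
Numerator = 1×8.17 + 0.046×150 + 0.34×32.7 = 26.19
Denominator = 1×111 + 0.046×26.1 + 0.34×100 = 146.2
Vm = 56.0 · log₁₀(0.17912) = 56.0 × (-0.7468) = -41.82 mV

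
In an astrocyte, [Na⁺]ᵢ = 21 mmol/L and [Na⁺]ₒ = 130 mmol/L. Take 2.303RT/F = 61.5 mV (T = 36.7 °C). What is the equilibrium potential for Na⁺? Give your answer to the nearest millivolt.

49 mV

E = (61.5/z) · log₁₀([Na⁺]_out/[Na⁺]_in) with z = +1.
= (61.5/1) · log₁₀(130/21) = 61.50 · log₁₀(6.19)
= 61.50 · (0.7917) = 48.69 mV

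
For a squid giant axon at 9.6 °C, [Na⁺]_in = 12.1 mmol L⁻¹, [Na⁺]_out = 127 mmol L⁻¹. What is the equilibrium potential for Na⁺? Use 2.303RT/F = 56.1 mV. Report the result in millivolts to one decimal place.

57.3 mV

E = (56.1/z) · log₁₀([Na⁺]_out/[Na⁺]_in) with z = +1.
= (56.1/1) · log₁₀(127/12.1) = 56.10 · log₁₀(10.5)
= 56.10 · (1.0210) = 57.28 mV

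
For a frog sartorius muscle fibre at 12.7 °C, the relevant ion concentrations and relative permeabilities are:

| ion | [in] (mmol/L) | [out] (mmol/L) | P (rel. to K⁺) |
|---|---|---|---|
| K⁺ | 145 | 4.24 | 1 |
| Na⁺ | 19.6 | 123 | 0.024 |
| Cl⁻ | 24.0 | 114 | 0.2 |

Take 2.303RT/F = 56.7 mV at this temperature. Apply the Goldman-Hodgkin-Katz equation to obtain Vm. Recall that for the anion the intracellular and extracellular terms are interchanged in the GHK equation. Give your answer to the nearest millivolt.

Vm = 56.7 · log₁₀[(Σ P·[cation]ₒ + Σ P·[anion]ᵢ) / (Σ P·[cation]ᵢ + Σ P·[anion]ₒ)]
Numerator = 1×4.24 + 0.024×123 + 0.2×24.0 = 11.99
Denominator = 1×145 + 0.024×19.6 + 0.2×114 = 168.3
Vm = 56.7 · log₁₀(0.071266) = 56.7 × (-1.1471) = -65.04 mV

-65 mV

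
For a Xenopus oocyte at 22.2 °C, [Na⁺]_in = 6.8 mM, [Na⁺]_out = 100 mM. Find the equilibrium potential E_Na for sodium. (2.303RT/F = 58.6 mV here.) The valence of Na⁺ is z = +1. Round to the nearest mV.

E = (58.6/z) · log₁₀([Na⁺]_out/[Na⁺]_in) with z = +1.
= (58.6/1) · log₁₀(100/6.8) = 58.60 · log₁₀(14.71)
= 58.60 · (1.1675) = 68.41 mV

68 mV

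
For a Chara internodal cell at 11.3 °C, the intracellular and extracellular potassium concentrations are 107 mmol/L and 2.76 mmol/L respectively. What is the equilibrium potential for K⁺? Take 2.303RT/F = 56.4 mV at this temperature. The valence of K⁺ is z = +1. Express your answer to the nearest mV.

E = (56.4/z) · log₁₀([K⁺]_out/[K⁺]_in) with z = +1.
= (56.4/1) · log₁₀(2.76/107) = 56.40 · log₁₀(0.02579)
= 56.40 · (-1.5885) = -89.59 mV

-90 mV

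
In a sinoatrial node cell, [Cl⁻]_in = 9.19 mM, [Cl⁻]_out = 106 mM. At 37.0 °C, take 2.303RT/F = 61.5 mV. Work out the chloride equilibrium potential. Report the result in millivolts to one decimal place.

-65.3 mV

E = (61.5/z) · log₁₀([Cl⁻]_out/[Cl⁻]_in) with z = -1.
For an anion, dividing by z = -1 reverses the sign.
= (61.5/-1) · log₁₀(106/9.19) = -61.50 · log₁₀(11.53)
= -61.50 · (1.0620) = -65.31 mV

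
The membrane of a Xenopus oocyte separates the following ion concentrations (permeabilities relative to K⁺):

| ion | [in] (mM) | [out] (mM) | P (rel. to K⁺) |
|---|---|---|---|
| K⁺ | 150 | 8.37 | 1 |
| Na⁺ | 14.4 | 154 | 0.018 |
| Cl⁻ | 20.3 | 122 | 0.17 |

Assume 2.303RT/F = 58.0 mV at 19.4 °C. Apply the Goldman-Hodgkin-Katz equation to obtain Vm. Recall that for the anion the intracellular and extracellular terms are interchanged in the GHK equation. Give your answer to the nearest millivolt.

Vm = 58.0 · log₁₀[(Σ P·[cation]ₒ + Σ P·[anion]ᵢ) / (Σ P·[cation]ᵢ + Σ P·[anion]ₒ)]
Numerator = 1×8.37 + 0.018×154 + 0.17×20.3 = 14.59
Denominator = 1×150 + 0.018×14.4 + 0.17×122 = 171
Vm = 58.0 · log₁₀(0.08534) = 58.0 × (-1.0688) = -61.99 mV

-62 mV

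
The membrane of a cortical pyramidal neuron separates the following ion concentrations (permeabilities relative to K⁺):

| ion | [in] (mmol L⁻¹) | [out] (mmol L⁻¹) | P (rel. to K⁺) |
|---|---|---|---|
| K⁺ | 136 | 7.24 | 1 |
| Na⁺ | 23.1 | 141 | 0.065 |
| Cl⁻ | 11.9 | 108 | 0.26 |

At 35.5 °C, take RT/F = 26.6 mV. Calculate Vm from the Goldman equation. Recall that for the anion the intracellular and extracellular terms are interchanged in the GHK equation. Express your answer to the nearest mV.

Vm = 26.6 · ln[(Σ P·[cation]ₒ + Σ P·[anion]ᵢ) / (Σ P·[cation]ᵢ + Σ P·[anion]ₒ)]
Numerator = 1×7.24 + 0.065×141 + 0.26×11.9 = 19.5
Denominator = 1×136 + 0.065×23.1 + 0.26×108 = 165.6
Vm = 26.6 · ln(0.11776) = 26.6 × (-2.1391) = -56.90 mV

-57 mV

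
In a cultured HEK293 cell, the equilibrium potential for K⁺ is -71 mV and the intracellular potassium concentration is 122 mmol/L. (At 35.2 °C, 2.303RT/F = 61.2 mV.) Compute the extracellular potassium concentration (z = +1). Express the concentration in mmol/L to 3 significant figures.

Nernst: E = (61.2/1) · log₁₀([out]/[in]), so log₁₀([out]/[in]) = -71.0 × 1 / 61.2 = -1.1601.
[out]/[in] = 10^(-1.1601) = 0.06916.
[out] = 0.06916 × 122 = 8.438 mmol/L.

8.44 mmol/L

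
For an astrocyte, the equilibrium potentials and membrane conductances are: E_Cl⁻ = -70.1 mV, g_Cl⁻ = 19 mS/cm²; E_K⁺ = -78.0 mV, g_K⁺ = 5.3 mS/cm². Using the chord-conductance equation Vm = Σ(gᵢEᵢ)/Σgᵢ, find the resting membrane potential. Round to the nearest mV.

Σ gᵢEᵢ = 19·(-70.1) + 5.3·(-78.0) = -1745.30
Σ gᵢ = 19 + 5.3 = 24.3
Vm = -1745.30 / 24.3 = -71.82 mV

-72 mV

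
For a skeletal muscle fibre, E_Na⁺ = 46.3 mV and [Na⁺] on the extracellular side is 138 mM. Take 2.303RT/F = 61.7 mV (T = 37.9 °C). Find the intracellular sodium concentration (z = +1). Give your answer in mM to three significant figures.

24.5 mM

Nernst: E = (61.7/1) · log₁₀([out]/[in]), so log₁₀([out]/[in]) = 46.3 × 1 / 61.7 = 0.7504.
[out]/[in] = 10^(0.7504) = 5.629.
[in] = 138 / 5.629 = 24.52 mM.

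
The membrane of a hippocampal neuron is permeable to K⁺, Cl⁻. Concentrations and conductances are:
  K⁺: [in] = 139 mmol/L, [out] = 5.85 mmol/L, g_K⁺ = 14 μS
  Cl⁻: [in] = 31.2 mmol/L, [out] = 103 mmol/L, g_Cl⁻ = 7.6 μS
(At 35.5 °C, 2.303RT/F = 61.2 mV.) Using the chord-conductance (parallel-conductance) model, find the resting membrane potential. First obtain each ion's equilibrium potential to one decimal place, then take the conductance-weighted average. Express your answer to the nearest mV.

E_K⁺ = (61.2/1)·log₁₀(5.85/139) = -84.2 mV
E_Cl⁻ = (61.2/-1)·log₁₀(103/31.2) = -31.7 mV
Vm = (Σ gᵢEᵢ)/(Σ gᵢ) = (14·-84.2 + 7.6·-31.7) / (14 + 7.6)
= -1419.72 / 21.6 = -65.73 mV

-66 mV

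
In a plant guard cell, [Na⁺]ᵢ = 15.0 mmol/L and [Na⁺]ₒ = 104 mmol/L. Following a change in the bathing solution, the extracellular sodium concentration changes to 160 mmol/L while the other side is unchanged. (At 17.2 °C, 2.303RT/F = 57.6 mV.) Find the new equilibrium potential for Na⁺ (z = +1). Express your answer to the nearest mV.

After the shift: [Na⁺]_out = 160, [Na⁺]_in = 15.0 mmol/L.
E_new = (57.6/1)·log₁₀(160/15.0) = 57.60 · (1.0280) = 59.21 mV

59 mV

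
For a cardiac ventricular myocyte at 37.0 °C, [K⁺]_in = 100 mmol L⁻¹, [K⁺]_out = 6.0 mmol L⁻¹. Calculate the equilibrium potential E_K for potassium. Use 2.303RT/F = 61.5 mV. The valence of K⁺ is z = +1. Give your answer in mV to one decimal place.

-75.1 mV

E = (61.5/z) · log₁₀([K⁺]_out/[K⁺]_in) with z = +1.
= (61.5/1) · log₁₀(6.0/100) = 61.50 · log₁₀(0.06)
= 61.50 · (-1.2218) = -75.14 mV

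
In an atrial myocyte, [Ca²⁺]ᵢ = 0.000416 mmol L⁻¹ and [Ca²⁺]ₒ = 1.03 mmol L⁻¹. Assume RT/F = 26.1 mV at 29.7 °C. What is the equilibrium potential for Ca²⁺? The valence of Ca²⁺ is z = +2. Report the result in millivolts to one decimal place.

102.0 mV

E = (26.1/z) · ln([Ca²⁺]_out/[Ca²⁺]_in) with z = +2.
= (26.1/2) · ln(1.03/0.000416) = 13.05 · ln(2476)
= 13.05 · (7.8144) = 101.98 mV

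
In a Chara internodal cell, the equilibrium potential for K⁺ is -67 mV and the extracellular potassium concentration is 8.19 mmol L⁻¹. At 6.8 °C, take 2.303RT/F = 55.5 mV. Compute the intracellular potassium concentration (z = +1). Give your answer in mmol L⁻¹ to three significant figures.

132 mmol L⁻¹

Nernst: E = (55.5/1) · log₁₀([out]/[in]), so log₁₀([out]/[in]) = -67.0 × 1 / 55.5 = -1.2072.
[out]/[in] = 10^(-1.2072) = 0.06206.
[in] = 8.19 / 0.06206 = 132 mmol L⁻¹.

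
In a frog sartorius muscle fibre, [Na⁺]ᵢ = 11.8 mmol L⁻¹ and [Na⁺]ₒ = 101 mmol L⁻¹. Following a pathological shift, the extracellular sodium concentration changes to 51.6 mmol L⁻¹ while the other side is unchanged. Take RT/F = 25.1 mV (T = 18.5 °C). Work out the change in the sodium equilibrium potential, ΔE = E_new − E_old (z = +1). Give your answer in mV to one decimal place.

E_old = (25.1/1)·ln(101/11.8) = 53.89 mV
E_new = (25.1/1)·ln(51.6/11.8) = 37.03 mV
ΔE = 37.03 − (53.89) = -16.86 mV

-16.9 mV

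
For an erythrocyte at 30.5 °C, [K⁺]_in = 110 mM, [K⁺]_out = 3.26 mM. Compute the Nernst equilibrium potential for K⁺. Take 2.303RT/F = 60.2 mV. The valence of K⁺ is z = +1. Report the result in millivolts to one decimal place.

E = (60.2/z) · log₁₀([K⁺]_out/[K⁺]_in) with z = +1.
= (60.2/1) · log₁₀(3.26/110) = 60.20 · log₁₀(0.02964)
= 60.20 · (-1.5282) = -92.00 mV

-92.0 mV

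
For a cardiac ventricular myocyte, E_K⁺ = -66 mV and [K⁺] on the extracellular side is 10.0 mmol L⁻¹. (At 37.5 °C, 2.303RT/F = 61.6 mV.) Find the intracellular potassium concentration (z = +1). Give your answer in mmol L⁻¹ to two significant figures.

120 mmol L⁻¹

Nernst: E = (61.6/1) · log₁₀([out]/[in]), so log₁₀([out]/[in]) = -66.0 × 1 / 61.6 = -1.0714.
[out]/[in] = 10^(-1.0714) = 0.08483.
[in] = 10.0 / 0.08483 = 117.9 mmol L⁻¹.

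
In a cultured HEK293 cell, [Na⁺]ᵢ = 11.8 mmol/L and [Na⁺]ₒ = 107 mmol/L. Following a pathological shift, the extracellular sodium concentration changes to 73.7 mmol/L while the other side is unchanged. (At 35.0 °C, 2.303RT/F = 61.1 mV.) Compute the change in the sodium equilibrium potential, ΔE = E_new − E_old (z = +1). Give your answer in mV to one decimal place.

-9.9 mV

E_old = (61.1/1)·log₁₀(107/11.8) = 58.50 mV
E_new = (61.1/1)·log₁₀(73.7/11.8) = 48.61 mV
ΔE = 48.61 − (58.50) = -9.89 mV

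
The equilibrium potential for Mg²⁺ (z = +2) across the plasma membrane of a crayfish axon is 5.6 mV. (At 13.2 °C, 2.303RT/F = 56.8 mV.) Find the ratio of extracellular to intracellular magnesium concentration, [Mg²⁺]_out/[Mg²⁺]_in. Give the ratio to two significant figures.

1.6

log₁₀([out]/[in]) = E·z/(56.8) = 5.6 × 2 / 56.8 = 0.1972
[out]/[in] = 10^(0.1972) = 1.575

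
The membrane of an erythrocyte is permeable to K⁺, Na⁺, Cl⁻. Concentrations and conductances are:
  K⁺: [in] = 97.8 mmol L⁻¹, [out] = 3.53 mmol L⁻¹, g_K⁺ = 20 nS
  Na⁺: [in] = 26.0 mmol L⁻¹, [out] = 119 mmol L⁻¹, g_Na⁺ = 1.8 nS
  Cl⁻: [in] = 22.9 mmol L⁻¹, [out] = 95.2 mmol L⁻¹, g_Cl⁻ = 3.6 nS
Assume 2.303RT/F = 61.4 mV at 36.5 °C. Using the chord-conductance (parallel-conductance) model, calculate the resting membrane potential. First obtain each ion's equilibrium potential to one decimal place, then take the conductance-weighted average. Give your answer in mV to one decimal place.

E_K⁺ = (61.4/1)·log₁₀(3.53/97.8) = -88.6 mV
E_Na⁺ = (61.4/1)·log₁₀(119/26.0) = 40.6 mV
E_Cl⁻ = (61.4/-1)·log₁₀(95.2/22.9) = -38.0 mV
Vm = (Σ gᵢEᵢ)/(Σ gᵢ) = (20·-88.6 + 1.8·40.6 + 3.6·-38.0) / (20 + 1.8 + 3.6)
= -1835.72 / 25.4 = -72.27 mV

-72.3 mV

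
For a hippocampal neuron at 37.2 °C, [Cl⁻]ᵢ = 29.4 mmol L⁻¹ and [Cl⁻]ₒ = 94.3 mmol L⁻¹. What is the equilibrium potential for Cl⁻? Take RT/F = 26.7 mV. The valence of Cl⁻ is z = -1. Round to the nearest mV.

E = (26.7/z) · ln([Cl⁻]_out/[Cl⁻]_in) with z = -1.
For an anion, dividing by z = -1 reverses the sign.
= (26.7/-1) · ln(94.3/29.4) = -26.70 · ln(3.207)
= -26.70 · (1.1655) = -31.12 mV

-31 mV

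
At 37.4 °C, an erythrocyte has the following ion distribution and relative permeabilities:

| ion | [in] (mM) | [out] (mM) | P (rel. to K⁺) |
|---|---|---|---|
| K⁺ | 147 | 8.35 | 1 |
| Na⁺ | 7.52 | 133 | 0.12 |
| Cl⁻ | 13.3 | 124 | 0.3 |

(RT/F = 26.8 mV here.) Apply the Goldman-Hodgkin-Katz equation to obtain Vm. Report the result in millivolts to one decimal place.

-50.3 mV

Vm = 26.8 · ln[(Σ P·[cation]ₒ + Σ P·[anion]ᵢ) / (Σ P·[cation]ᵢ + Σ P·[anion]ₒ)]
Numerator = 1×8.35 + 0.12×133 + 0.3×13.3 = 28.3
Denominator = 1×147 + 0.12×7.52 + 0.3×124 = 185.1
Vm = 26.8 · ln(0.15289) = 26.8 × (-1.8780) = -50.33 mV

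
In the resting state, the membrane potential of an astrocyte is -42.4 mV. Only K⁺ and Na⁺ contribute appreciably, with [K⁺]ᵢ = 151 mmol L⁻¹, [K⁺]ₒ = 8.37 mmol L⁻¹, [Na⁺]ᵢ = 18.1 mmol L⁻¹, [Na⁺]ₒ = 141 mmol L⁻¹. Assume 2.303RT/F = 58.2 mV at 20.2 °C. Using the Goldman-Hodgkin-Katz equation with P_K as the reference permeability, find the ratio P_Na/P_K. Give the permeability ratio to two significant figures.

Let α = P_Na/P_K. GHK: Vm = 58.2·log₁₀[(Kₒ + α·Naₒ)/(Kᵢ + α·Naᵢ)].
10^(Vm/58.2) = 10^(-42.4/58.2) = 0.18684
So 0.18684·(Kᵢ + α·Naᵢ) = Kₒ + α·Naₒ → α = (0.18684·151.0 − 8.37) / (141.0 − 0.18684·18.1)
α = (28.21 − 8.37) / (141.0 − 3.382) = 19.84/137.6 = 0.1442

0.14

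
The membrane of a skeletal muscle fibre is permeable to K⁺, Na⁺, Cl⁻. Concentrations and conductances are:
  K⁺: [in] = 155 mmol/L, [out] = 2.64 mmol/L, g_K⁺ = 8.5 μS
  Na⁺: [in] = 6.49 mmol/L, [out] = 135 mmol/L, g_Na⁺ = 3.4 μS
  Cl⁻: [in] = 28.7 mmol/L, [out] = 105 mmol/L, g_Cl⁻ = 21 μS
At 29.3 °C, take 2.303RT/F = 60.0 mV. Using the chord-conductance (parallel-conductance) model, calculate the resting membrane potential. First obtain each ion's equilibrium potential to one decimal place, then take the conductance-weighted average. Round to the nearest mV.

-41 mV

E_K⁺ = (60.0/1)·log₁₀(2.64/155) = -106.1 mV
E_Na⁺ = (60.0/1)·log₁₀(135/6.49) = 79.1 mV
E_Cl⁻ = (60.0/-1)·log₁₀(105/28.7) = -33.8 mV
Vm = (Σ gᵢEᵢ)/(Σ gᵢ) = (8.5·-106.1 + 3.4·79.1 + 21·-33.8) / (8.5 + 3.4 + 21)
= -1342.71 / 32.9 = -40.81 mV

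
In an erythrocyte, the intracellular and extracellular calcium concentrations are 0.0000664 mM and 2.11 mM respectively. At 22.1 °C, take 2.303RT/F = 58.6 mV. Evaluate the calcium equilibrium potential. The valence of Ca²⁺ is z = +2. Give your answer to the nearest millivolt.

E = (58.6/z) · log₁₀([Ca²⁺]_out/[Ca²⁺]_in) with z = +2.
= (58.6/2) · log₁₀(2.11/0.0000664) = 29.30 · log₁₀(3.178e+04)
= 29.30 · (4.5021) = 131.91 mV

132 mV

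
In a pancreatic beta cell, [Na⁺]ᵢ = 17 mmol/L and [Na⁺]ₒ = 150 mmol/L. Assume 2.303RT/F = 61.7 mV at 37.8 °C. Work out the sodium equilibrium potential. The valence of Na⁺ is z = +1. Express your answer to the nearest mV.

58 mV

E = (61.7/z) · log₁₀([Na⁺]_out/[Na⁺]_in) with z = +1.
= (61.7/1) · log₁₀(150/17) = 61.70 · log₁₀(8.824)
= 61.70 · (0.9456) = 58.35 mV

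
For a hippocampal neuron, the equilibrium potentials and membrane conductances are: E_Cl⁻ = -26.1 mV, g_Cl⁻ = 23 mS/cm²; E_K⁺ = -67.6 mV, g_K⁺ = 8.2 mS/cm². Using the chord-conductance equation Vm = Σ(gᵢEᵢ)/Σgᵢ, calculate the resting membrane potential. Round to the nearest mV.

Σ gᵢEᵢ = 23·(-26.1) + 8.2·(-67.6) = -1154.62
Σ gᵢ = 23 + 8.2 = 31.2
Vm = -1154.62 / 31.2 = -37.01 mV

-37 mV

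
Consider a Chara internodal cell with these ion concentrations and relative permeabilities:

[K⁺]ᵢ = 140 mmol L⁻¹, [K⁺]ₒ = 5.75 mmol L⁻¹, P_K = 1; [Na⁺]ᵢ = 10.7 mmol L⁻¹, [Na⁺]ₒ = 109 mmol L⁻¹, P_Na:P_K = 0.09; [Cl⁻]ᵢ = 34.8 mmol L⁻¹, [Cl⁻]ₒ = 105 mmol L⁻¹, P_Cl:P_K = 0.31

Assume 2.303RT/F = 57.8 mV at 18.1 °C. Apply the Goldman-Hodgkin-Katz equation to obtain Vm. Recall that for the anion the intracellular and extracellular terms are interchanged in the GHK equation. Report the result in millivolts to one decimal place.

-47.3 mV

Vm = 57.8 · log₁₀[(Σ P·[cation]ₒ + Σ P·[anion]ᵢ) / (Σ P·[cation]ᵢ + Σ P·[anion]ₒ)]
Numerator = 1×5.75 + 0.09×109 + 0.31×34.8 = 26.35
Denominator = 1×140 + 0.09×10.7 + 0.31×105 = 173.5
Vm = 57.8 · log₁₀(0.15185) = 57.8 × (-0.8186) = -47.31 mV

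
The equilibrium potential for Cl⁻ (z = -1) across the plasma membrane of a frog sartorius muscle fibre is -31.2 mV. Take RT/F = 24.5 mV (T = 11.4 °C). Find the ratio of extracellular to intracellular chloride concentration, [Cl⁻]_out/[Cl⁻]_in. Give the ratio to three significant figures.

ln([out]/[in]) = E·z/(24.5) = -31.2 × -1 / 24.5 = 1.2735
[out]/[in] = e^(1.2735) = 3.573

3.57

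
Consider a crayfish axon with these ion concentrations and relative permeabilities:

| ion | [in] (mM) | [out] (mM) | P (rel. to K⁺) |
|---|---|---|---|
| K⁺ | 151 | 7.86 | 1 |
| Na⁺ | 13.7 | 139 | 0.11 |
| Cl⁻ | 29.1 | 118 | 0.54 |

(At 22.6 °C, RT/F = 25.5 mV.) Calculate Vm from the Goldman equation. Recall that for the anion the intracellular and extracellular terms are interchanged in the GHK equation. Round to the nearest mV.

-44 mV

Vm = 25.5 · ln[(Σ P·[cation]ₒ + Σ P·[anion]ᵢ) / (Σ P·[cation]ᵢ + Σ P·[anion]ₒ)]
Numerator = 1×7.86 + 0.11×139 + 0.54×29.1 = 38.86
Denominator = 1×151 + 0.11×13.7 + 0.54×118 = 216.2
Vm = 25.5 · ln(0.17974) = 25.5 × (-1.7163) = -43.76 mV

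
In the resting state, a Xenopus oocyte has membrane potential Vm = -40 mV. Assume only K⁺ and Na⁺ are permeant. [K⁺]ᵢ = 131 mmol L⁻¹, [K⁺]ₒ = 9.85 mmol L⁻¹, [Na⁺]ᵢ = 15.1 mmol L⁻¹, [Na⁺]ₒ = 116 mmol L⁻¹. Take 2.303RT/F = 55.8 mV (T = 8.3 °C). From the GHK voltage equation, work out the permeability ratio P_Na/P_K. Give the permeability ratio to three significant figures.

Let α = P_Na/P_K. GHK: Vm = 55.8·log₁₀[(Kₒ + α·Naₒ)/(Kᵢ + α·Naᵢ)].
10^(Vm/55.8) = 10^(-40.0/55.8) = 0.19193
So 0.19193·(Kᵢ + α·Naᵢ) = Kₒ + α·Naₒ → α = (0.19193·131.0 − 9.85) / (116.0 − 0.19193·15.1)
α = (25.14 − 9.85) / (116.0 − 2.898) = 15.29/113.1 = 0.1352

0.135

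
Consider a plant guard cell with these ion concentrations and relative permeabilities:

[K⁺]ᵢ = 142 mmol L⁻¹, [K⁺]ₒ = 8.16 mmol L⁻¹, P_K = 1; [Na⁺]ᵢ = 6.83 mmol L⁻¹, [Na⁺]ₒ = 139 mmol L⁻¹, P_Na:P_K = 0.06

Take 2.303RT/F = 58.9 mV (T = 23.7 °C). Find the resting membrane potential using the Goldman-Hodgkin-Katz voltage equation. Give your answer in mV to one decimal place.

-55.1 mV

Vm = 58.9 · log₁₀[(Σ P·[cation]ₒ + Σ P·[anion]ᵢ) / (Σ P·[cation]ᵢ + Σ P·[anion]ₒ)]
Numerator = 1×8.16 + 0.06×139 = 16.5
Denominator = 1×142 + 0.06×6.83 = 142.4
Vm = 58.9 · log₁₀(0.11586) = 58.9 × (-0.9361) = -55.13 mV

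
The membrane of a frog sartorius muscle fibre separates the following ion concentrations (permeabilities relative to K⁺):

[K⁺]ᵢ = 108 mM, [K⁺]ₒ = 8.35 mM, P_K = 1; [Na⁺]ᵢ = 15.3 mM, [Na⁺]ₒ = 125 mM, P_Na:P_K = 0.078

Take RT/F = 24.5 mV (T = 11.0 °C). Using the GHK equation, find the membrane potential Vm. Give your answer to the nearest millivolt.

-44 mV

Vm = 24.5 · ln[(Σ P·[cation]ₒ + Σ P·[anion]ᵢ) / (Σ P·[cation]ᵢ + Σ P·[anion]ₒ)]
Numerator = 1×8.35 + 0.078×125 = 18.1
Denominator = 1×108 + 0.078×15.3 = 109.2
Vm = 24.5 · ln(0.16576) = 24.5 × (-1.7972) = -44.03 mV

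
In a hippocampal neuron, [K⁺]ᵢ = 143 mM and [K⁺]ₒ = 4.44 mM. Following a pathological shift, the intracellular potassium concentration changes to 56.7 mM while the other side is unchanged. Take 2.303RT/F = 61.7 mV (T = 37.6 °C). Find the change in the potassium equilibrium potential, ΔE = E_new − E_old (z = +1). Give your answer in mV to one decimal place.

E_old = (61.7/1)·log₁₀(4.44/143) = -93.04 mV
E_new = (61.7/1)·log₁₀(4.44/56.7) = -68.25 mV
ΔE = -68.25 − (-93.04) = 24.79 mV

24.8 mV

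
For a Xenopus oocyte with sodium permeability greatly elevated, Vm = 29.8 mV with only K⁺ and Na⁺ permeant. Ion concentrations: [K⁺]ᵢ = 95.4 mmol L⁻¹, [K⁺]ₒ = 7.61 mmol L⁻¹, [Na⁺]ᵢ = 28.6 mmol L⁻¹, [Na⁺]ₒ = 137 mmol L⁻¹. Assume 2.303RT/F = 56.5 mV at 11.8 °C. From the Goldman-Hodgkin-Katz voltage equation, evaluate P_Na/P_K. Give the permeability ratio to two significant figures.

Let α = P_Na/P_K. GHK: Vm = 56.5·log₁₀[(Kₒ + α·Naₒ)/(Kᵢ + α·Naᵢ)].
10^(Vm/56.5) = 10^(29.8/56.5) = 3.3685
So 3.3685·(Kᵢ + α·Naᵢ) = Kₒ + α·Naₒ → α = (3.3685·95.4 − 7.61) / (137.0 − 3.3685·28.6)
α = (321.4 − 7.61) / (137.0 − 96.34) = 313.7/40.66 = 7.716

7.7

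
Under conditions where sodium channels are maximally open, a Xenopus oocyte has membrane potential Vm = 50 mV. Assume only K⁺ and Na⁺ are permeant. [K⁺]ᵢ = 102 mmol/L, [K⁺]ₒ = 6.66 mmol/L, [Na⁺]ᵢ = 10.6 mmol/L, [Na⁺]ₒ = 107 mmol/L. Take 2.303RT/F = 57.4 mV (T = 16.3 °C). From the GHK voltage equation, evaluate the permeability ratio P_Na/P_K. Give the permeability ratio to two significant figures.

27

Let α = P_Na/P_K. GHK: Vm = 57.4·log₁₀[(Kₒ + α·Naₒ)/(Kᵢ + α·Naᵢ)].
10^(Vm/57.4) = 10^(50.0/57.4) = 7.4316
So 7.4316·(Kᵢ + α·Naᵢ) = Kₒ + α·Naₒ → α = (7.4316·102.0 − 6.66) / (107.0 − 7.4316·10.6)
α = (758 − 6.66) / (107.0 − 78.77) = 751.4/28.23 = 26.62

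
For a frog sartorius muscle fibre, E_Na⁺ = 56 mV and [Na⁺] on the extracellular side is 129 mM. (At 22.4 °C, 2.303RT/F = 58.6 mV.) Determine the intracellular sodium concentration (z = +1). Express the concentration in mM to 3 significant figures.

14.3 mM

Nernst: E = (58.6/1) · log₁₀([out]/[in]), so log₁₀([out]/[in]) = 56.0 × 1 / 58.6 = 0.9556.
[out]/[in] = 10^(0.9556) = 9.029.
[in] = 129 / 9.029 = 14.29 mM.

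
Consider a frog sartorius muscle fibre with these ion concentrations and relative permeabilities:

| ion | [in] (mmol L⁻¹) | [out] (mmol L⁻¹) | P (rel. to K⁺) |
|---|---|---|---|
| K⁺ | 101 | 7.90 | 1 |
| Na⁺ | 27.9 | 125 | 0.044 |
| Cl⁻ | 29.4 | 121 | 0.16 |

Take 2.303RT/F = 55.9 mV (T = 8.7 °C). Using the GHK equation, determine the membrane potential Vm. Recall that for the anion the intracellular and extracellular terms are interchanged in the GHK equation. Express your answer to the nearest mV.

Vm = 55.9 · log₁₀[(Σ P·[cation]ₒ + Σ P·[anion]ᵢ) / (Σ P·[cation]ᵢ + Σ P·[anion]ₒ)]
Numerator = 1×7.90 + 0.044×125 + 0.16×29.4 = 18.1
Denominator = 1×101 + 0.044×27.9 + 0.16×121 = 121.6
Vm = 55.9 · log₁₀(0.1489) = 55.9 × (-0.8271) = -46.24 mV

-46 mV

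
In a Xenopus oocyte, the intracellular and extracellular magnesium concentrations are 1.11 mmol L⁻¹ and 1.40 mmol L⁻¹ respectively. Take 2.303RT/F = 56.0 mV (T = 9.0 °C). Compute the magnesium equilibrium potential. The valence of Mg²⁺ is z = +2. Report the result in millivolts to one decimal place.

2.8 mV

E = (56.0/z) · log₁₀([Mg²⁺]_out/[Mg²⁺]_in) with z = +2.
= (56.0/2) · log₁₀(1.40/1.11) = 28.00 · log₁₀(1.261)
= 28.00 · (0.1008) = 2.82 mV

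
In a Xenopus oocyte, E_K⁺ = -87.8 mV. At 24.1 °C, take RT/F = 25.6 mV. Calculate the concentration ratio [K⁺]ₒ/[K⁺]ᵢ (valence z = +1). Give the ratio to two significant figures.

ln([out]/[in]) = E·z/(25.6) = -87.8 × 1 / 25.6 = -3.4297
[out]/[in] = e^(-3.4297) = 0.0324

0.032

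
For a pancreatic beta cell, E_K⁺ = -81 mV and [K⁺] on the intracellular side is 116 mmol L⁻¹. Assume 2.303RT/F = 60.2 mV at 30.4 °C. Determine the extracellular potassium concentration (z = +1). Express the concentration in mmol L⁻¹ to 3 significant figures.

Nernst: E = (60.2/1) · log₁₀([out]/[in]), so log₁₀([out]/[in]) = -81.0 × 1 / 60.2 = -1.3455.
[out]/[in] = 10^(-1.3455) = 0.04513.
[out] = 0.04513 × 116 = 5.235 mmol L⁻¹.

5.24 mmol L⁻¹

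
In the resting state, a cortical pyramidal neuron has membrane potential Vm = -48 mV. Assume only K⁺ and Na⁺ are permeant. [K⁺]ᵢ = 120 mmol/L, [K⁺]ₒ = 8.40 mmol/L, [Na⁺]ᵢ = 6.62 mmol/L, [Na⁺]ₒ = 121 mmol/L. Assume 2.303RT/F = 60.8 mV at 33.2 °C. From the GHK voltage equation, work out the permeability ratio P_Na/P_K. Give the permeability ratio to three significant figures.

Let α = P_Na/P_K. GHK: Vm = 60.8·log₁₀[(Kₒ + α·Naₒ)/(Kᵢ + α·Naᵢ)].
10^(Vm/60.8) = 10^(-48.0/60.8) = 0.16238
So 0.16238·(Kᵢ + α·Naᵢ) = Kₒ + α·Naₒ → α = (0.16238·120.0 − 8.4) / (121.0 − 0.16238·6.62)
α = (19.49 − 8.4) / (121.0 − 1.075) = 11.09/119.9 = 0.09244

0.0924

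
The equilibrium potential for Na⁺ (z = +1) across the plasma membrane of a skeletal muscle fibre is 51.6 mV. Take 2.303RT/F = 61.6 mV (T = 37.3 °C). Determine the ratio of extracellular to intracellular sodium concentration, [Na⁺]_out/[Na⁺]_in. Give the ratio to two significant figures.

6.9

log₁₀([out]/[in]) = E·z/(61.6) = 51.6 × 1 / 61.6 = 0.8377
[out]/[in] = 10^(0.8377) = 6.881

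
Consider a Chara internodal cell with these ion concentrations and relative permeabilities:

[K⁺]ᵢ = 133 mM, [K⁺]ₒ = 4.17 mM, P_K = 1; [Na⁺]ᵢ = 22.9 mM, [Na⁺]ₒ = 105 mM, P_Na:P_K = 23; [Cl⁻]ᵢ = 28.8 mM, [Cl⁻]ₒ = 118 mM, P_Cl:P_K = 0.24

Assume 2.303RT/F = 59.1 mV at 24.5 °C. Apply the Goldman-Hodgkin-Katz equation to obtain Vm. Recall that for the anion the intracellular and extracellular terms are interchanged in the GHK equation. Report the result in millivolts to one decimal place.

32.3 mV

Vm = 59.1 · log₁₀[(Σ P·[cation]ₒ + Σ P·[anion]ᵢ) / (Σ P·[cation]ᵢ + Σ P·[anion]ₒ)]
Numerator = 1×4.17 + 23×105 + 0.24×28.8 = 2426
Denominator = 1×133 + 23×22.9 + 0.24×118 = 688
Vm = 59.1 · log₁₀(3.5262) = 59.1 × (0.5473) = 32.35 mV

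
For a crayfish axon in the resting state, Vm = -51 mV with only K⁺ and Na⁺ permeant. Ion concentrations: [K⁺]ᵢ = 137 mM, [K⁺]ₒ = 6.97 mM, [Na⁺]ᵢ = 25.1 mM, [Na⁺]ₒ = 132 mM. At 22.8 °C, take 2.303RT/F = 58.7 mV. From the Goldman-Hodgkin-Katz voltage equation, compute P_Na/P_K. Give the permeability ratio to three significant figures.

0.0899

Let α = P_Na/P_K. GHK: Vm = 58.7·log₁₀[(Kₒ + α·Naₒ)/(Kᵢ + α·Naᵢ)].
10^(Vm/58.7) = 10^(-51.0/58.7) = 0.13526
So 0.13526·(Kᵢ + α·Naᵢ) = Kₒ + α·Naₒ → α = (0.13526·137.0 − 6.97) / (132.0 − 0.13526·25.1)
α = (18.53 − 6.97) / (132.0 − 3.395) = 11.56/128.6 = 0.08989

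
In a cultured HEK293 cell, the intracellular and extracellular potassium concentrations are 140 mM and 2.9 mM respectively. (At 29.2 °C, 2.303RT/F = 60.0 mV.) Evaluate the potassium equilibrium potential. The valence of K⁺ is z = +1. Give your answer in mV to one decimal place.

E = (60.0/z) · log₁₀([K⁺]_out/[K⁺]_in) with z = +1.
= (60.0/1) · log₁₀(2.9/140) = 60.00 · log₁₀(0.02071)
= 60.00 · (-1.6837) = -101.02 mV

-101.0 mV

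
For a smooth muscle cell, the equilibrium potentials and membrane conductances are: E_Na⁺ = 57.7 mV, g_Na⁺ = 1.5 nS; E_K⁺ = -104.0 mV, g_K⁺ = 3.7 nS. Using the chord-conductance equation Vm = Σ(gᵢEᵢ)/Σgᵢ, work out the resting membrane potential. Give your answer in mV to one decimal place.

-57.4 mV

Σ gᵢEᵢ = 1.5·(57.7) + 3.7·(-104.0) = -298.25
Σ gᵢ = 1.5 + 3.7 = 5.2
Vm = -298.25 / 5.2 = -57.36 mV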